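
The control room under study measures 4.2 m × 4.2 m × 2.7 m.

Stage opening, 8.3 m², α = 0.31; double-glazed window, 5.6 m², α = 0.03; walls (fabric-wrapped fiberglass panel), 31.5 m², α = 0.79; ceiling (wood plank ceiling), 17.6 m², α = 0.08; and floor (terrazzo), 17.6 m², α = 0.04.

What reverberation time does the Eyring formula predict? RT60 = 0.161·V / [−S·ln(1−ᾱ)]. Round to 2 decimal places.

0.21 s

S = Σ Sᵢ = 80.6 m².
Absorption A = 8.3·0.31 + 5.6·0.03 + 31.5·0.79 + 17.6·0.08 + 17.6·0.04 = 29.738 sabins.
ᾱ = 29.738 / 80.6 = 0.3690.
Eyring denominator: −S ln(1−ᾱ) = 37.112.
V = 4.2 × 4.2 × 2.7 = 47.628 m³.
RT60 = 0.161 × 47.628 / 37.112 = 0.21 s.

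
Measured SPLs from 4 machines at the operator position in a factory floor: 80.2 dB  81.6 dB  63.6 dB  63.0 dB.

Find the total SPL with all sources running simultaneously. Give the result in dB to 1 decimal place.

84.0 dB

Sum in the linear (power) domain: Σ 10^(Lᵢ/10) = 10^(80.2/10) + 10^(81.6/10) + 10^(63.6/10) + 10^(63.0/10) = 2.535e+08.
L_total = 10·log₁₀(2.535e+08) = 84.0 dB.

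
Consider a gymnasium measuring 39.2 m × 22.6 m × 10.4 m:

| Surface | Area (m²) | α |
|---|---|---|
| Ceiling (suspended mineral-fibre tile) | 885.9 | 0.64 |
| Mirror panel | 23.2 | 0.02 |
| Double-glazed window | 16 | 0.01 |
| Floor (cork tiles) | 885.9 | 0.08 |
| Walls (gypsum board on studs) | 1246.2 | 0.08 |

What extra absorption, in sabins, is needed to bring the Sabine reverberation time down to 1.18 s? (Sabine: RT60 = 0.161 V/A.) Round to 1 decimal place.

Equivalent absorption area: A₁ = 885.9*0.64 + 23.2*0.02 + 16*0.01 + 885.9*0.08 + 1246.2*0.08 = 738.168 m².
Target A₂ = 0.161·9213.568/1.18 = 1257.105 sabins (V = 9213.568 m³).
Additional absorption ΔA = 1257.105 − 738.168 = 518.9 sabins.

518.9 sabins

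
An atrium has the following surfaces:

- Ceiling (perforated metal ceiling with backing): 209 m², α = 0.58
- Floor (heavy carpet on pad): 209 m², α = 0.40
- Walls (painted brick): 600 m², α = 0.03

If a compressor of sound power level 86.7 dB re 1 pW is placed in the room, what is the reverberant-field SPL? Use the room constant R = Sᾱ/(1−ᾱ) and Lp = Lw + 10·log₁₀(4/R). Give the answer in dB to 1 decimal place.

68.2 dB

A = 222.820 sabins; S = 1018.0 m².
ᾱ = 222.820/1018.0 = 0.2189; R = Sᾱ/(1−ᾱ) = 222.820/(1−0.2189) = 285.264 m².
Lp = Lw + 10 log₁₀(4/R) = 86.7 -18.53 = 68.2 dB.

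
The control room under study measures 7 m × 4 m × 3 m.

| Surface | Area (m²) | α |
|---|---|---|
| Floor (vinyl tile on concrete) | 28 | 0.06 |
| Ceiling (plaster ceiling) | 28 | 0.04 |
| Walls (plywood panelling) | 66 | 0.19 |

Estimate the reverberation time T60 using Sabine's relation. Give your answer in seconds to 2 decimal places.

Equivalent absorption area: A = 28*0.06 + 28*0.04 + 66*0.19 = 15.340 m².
Volume V = 7 × 4 × 3 = 84 m³.
RT60 = 0.161 · V / A = 0.161 × 84 / 15.340 = 0.88 s.

0.88 s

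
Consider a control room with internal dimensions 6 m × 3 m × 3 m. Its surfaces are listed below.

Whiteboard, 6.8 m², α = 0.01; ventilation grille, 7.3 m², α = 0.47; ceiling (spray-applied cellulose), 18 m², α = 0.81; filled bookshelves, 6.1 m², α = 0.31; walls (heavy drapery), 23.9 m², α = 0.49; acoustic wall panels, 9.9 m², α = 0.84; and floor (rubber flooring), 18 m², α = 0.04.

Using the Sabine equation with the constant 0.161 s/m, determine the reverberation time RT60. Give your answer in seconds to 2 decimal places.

Equivalent absorption area: A = 6.8*0.01 + 7.3*0.47 + 18*0.81 + 6.1*0.31 + 23.9*0.49 + 9.9*0.84 + 18*0.04 = 40.717 m².
Volume V = 6 × 3 × 3 = 54 m³.
Sabine: RT60 = 0.161 × 54 / 40.717 = 0.21 s.

0.21 s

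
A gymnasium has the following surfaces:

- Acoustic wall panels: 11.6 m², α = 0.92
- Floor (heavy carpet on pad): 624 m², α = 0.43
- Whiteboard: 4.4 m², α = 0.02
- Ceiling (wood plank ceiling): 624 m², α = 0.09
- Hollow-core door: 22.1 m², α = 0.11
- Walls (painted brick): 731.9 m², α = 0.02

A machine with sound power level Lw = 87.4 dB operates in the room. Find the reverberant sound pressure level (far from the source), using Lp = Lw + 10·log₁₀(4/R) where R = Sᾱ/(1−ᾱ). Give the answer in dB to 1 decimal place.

A = 352.309 sabins; S = 2018.0 m².
ᾱ = 0.1746, so room constant R = A/(1−ᾱ) = 426.834 m².
Lp = Lw + 10 log₁₀(4/R) = 87.4 -20.28 = 67.1 dB.

67.1 dB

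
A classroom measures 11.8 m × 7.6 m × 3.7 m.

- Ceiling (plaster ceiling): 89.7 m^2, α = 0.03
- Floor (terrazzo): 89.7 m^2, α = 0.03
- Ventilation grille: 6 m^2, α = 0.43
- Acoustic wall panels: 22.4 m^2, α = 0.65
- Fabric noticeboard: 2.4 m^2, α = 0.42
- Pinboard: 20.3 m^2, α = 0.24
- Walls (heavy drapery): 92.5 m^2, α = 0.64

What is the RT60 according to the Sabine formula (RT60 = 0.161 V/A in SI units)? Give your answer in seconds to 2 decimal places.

0.61 s

Equivalent absorption area: A = 89.7·0.03 + 89.7·0.03 + 6·0.43 + 22.4·0.65 + 2.4·0.42 + 20.3·0.24 + 92.5·0.64 = 87.602 m^2.
V = 11.8·7.6·3.7 = 331.816 m³.
RT60 = 0.161 · V / A = 0.161 × 331.816 / 87.602 = 0.61 s.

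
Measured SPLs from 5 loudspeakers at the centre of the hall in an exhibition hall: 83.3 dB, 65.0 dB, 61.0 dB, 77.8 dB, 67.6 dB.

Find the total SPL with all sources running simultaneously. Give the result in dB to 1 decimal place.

Sum in the linear (power) domain: Σ 10^(Lᵢ/10) = 10^(83.3/10) + 10^(65.0/10) + 10^(61.0/10) + 10^(77.8/10) + 10^(67.6/10) = 2.842e+08.
Back to dB: 10·log₁₀ Σ = 84.5 dB.

84.5 dB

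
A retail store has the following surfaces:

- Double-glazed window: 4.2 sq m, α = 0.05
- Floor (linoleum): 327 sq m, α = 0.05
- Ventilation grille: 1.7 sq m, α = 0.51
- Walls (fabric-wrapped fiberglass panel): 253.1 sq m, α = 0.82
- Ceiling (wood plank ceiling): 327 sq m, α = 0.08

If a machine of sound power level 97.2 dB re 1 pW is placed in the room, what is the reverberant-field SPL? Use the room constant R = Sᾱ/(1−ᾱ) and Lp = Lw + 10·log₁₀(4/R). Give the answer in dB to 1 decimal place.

77.8 dB

Σ(Sᵢαᵢ) = 4.2·0.05 + 327·0.05 + 1.7·0.51 + 253.1·0.82 + 327·0.08 = 251.129; total area S = 913.0 sq m.
ᾱ = 0.2751, so room constant R = A/(1−ᾱ) = 346.433 sq m.
Lp = 97.2 + 10·log₁₀(4/346.433) = 97.2 + (-19.38) = 77.8 dB.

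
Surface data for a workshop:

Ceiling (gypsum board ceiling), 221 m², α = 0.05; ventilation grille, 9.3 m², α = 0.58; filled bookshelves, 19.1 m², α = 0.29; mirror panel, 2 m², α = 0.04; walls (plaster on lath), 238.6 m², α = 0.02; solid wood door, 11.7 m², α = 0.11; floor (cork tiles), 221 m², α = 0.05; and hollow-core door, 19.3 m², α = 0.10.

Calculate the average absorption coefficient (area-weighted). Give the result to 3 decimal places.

0.055

S = Σ Sᵢ = 221 + 9.3 + 19.1 + 2 + 238.6 + 11.7 + 221 + 19.3 = 742.0 m².
Weighted sum Σ Sα = 41.102.
ᾱ = A/S = 0.055.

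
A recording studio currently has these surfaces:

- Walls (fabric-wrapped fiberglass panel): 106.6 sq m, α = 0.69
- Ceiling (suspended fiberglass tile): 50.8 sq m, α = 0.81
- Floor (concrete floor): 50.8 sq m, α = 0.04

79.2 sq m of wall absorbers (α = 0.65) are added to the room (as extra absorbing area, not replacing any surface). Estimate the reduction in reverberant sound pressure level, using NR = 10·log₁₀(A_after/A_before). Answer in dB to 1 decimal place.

1.6 dB

Summing Sᵢαᵢ: 73.554 + 41.148 + 2.032 → A_before = 116.734 sabins.
Treatment contributes 79.2·0.65 = 51.480 sabins.
A_after = 116.734 + 51.480 = 168.214 sabins.
NR = 10·log₁₀(168.214/116.734) = 1.6 dB.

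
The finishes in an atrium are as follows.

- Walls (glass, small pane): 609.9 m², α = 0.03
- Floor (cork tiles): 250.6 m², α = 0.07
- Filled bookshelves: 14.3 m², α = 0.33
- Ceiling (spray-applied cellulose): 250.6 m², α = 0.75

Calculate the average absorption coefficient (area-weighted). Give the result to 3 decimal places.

0.203

Total surface area S = 1125.4 m².
Weighted sum Σ Sα = 228.508.
ᾱ = A/S = 0.203.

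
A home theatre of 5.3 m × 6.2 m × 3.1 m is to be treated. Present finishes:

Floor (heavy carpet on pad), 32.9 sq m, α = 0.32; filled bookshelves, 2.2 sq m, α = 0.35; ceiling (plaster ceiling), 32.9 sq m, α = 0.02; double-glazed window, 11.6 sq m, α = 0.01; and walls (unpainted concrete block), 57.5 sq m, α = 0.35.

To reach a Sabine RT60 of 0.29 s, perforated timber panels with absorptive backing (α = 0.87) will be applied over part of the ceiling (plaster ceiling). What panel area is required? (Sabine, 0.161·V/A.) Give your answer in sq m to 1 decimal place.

Summing Sᵢαᵢ: 10.528 + 0.770 + 0.658 + 0.116 + 20.125 → A₁ = 32.197 sabins.
Required A₂ = 0.161·101.866/0.29 = 56.553 sabins.
ΔA needed = 56.553 − 32.197 = 24.356 sabins.
Net gain per sq m: Δα = 0.87 − 0.02 = 0.85.
Panel area = 24.356 / 0.85 = 28.7 sq m.

28.7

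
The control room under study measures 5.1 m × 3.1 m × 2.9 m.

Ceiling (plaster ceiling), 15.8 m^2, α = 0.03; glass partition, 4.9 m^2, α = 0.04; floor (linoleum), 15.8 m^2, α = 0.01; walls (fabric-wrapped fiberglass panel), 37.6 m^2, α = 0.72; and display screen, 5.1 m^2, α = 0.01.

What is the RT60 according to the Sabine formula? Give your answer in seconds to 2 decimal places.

0.26 seconds

A = Σ Sᵢαᵢ = 15.8·0.03 + 4.9·0.04 + 15.8·0.01 + 37.6·0.72 + 5.1·0.01 = 27.951 sabins.
V = 5.1·3.1·2.9 = 45.849 m³.
RT60 = 0.161 · V / A = 0.161 × 45.849 / 27.951 = 0.26 s.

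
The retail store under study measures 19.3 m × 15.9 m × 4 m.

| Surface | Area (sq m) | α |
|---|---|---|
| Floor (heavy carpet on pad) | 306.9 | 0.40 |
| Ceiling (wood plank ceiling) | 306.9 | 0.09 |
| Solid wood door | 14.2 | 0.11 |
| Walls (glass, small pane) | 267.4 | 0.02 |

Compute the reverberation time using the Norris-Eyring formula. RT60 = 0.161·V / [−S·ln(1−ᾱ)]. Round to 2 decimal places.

S = Σ Sᵢ = 895.4 sq m.
Σ(Sᵢαᵢ) = 306.9×0.40 + 306.9×0.09 + 14.2×0.11 + 267.4×0.02 = 157.291.
Mean coefficient ᾱ = A/S = 0.1757.
−S·ln(1−ᾱ) = −895.4 × ln(1 − 0.1757) = 173.010.
V = 19.3 × 15.9 × 4 = 1227.48 m³.
RT60 = 0.161 × 1227.48 / 173.010 = 1.14 s.

1.14 sec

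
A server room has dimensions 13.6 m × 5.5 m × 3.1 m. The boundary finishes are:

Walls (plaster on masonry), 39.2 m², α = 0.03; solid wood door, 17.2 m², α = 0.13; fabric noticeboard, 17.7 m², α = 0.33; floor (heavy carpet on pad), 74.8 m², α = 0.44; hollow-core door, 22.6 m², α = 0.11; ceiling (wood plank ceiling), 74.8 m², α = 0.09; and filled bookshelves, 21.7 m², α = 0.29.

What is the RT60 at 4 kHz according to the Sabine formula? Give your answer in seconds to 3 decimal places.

0.647 sec

Equivalent absorption area: A = 39.2·0.03 + 17.2·0.13 + 17.7·0.33 + 74.8·0.44 + 22.6·0.11 + 74.8·0.09 + 21.7·0.29 = 57.676 m².
Volume V = 13.6 × 5.5 × 3.1 = 231.88 m³.
RT60 = 0.161 · V / A = 0.161 × 231.88 / 57.676 = 0.647 s.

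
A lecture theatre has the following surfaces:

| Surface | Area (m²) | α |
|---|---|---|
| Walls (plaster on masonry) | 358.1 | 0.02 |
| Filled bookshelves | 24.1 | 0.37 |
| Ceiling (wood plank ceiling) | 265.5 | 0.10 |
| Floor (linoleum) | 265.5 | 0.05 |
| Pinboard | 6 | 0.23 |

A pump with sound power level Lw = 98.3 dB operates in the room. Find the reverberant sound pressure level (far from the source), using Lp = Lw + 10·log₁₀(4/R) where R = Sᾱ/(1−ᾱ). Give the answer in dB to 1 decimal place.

86.5 dB

A = 57.284 sabins; S = 919.2 m².
ᾱ = 57.284/919.2 = 0.0623; R = Sᾱ/(1−ᾱ) = 57.284/(1−0.0623) = 61.090 m².
Lp = Lw + 10 log₁₀(4/R) = 98.3 -11.84 = 86.5 dB.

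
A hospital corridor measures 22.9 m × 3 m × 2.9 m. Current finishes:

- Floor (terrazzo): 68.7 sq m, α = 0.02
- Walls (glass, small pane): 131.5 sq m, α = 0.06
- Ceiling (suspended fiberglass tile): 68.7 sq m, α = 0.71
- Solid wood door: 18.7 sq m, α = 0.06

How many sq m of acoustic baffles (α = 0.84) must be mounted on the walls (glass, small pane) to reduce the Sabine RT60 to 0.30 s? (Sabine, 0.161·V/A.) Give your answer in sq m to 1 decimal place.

Total absorption A₁ = 68.7×0.02 + 131.5×0.06 + 68.7×0.71 + 18.7×0.06
  = 1.374 + 7.890 + 48.777 + 1.122 = 59.163 sq m sabins.
Required A₂ = 0.161·199.23/0.30 = 106.920 sabins.
ΔA needed = 106.920 − 59.163 = 47.757 sabins.
Each sq m of panel replacing the walls (glass, small pane) adds (0.84 − 0.06) = 0.78 sabins.
Panel area = 47.757 / 0.78 = 61.2 sq m.

61.2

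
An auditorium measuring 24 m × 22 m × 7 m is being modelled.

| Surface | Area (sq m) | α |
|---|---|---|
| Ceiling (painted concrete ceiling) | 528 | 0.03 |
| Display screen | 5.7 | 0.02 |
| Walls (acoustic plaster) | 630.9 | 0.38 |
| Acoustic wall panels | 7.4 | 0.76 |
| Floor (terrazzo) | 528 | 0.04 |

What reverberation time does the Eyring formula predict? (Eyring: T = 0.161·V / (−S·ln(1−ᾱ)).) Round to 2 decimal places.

S = Σ Sᵢ = 1700.0 sq m.
Σ(Sᵢαᵢ) = 528·0.03 + 5.7·0.02 + 630.9·0.38 + 7.4·0.76 + 528·0.04 = 282.440.
ᾱ = 282.440 / 1700.0 = 0.1661.
Eyring denominator: −S ln(1−ᾱ) = 308.791.
V = 24 × 22 × 7 = 3696 m³.
T = 0.161·V/[−S·ln(1−ᾱ)] = 0.161·3696/308.791 = 1.93 s.

1.93 s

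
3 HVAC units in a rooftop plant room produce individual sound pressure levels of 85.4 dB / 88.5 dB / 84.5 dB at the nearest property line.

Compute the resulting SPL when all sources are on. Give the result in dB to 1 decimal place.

Sum in the linear (power) domain: Σ 10^(Lᵢ/10) = 10^(85.4/10) + 10^(88.5/10) + 10^(84.5/10) = 1.337e+09.
Back to dB: 10·log₁₀ Σ = 91.3 dB.

91.3 dB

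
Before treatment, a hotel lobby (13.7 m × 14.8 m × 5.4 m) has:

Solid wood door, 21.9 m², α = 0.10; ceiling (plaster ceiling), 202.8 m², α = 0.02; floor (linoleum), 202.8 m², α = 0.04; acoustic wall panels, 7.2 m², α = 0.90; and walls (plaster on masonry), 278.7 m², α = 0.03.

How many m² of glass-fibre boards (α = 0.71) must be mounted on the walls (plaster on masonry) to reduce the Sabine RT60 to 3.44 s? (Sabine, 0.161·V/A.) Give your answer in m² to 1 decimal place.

32.4

Total absorption A₁ = 21.9*0.10 + 202.8*0.02 + 202.8*0.04 + 7.2*0.90 + 278.7*0.03
  = 2.190 + 4.056 + 8.112 + 6.480 + 8.361 = 29.199 m² sabins.
V = 1094.904 m³. Target absorption A₂ = 0.161 × 1094.904 / 3.44 = 51.244 sabins.
ΔA needed = 51.244 − 29.199 = 22.045 sabins.
Each m² of panel replacing the walls (plaster on masonry) adds (0.71 − 0.03) = 0.68 sabins.
Panel area = 22.045 / 0.68 = 32.4 m².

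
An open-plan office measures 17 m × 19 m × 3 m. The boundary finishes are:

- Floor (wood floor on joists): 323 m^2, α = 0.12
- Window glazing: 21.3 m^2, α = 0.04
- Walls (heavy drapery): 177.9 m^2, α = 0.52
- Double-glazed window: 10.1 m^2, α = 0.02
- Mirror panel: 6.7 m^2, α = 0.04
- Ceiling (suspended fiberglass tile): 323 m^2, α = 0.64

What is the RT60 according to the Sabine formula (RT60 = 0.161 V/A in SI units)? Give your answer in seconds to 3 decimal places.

Equivalent absorption area: A = 323*0.12 + 21.3*0.04 + 177.9*0.52 + 10.1*0.02 + 6.7*0.04 + 323*0.64 = 339.310 m^2.
V = 17·19·3 = 969 m³.
Sabine: RT60 = 0.161 × 969 / 339.310 = 0.460 s.

0.460 sec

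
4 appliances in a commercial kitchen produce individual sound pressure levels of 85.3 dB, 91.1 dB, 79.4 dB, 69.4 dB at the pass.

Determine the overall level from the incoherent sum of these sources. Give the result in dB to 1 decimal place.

Sum in the linear (power) domain: Σ 10^(Lᵢ/10) = 10^(85.3/10) + 10^(91.1/10) + 10^(79.4/10) + 10^(69.4/10) = 1.723e+09.
Back to dB: 10·log₁₀ Σ = 92.4 dB.

92.4 dB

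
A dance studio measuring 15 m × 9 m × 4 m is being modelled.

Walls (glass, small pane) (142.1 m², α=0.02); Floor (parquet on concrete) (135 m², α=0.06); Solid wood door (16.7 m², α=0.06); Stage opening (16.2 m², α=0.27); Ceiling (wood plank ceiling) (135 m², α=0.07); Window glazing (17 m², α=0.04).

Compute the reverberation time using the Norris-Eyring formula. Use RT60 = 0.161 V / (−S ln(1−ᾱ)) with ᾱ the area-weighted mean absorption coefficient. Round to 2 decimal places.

3.19 sec

Total surface area S = 142.1 + 135 + 16.7 + 16.2 + 135 + 17 = 462.0 m².
Σ(Sᵢαᵢ) = 142.1·0.02 + 135·0.06 + 16.7·0.06 + 16.2·0.27 + 135·0.07 + 17·0.04 = 26.448.
ᾱ = 26.448 / 462.0 = 0.0572.
Eyring denominator: −S ln(1−ᾱ) = 27.212.
V = 15 × 9 × 4 = 540 m³.
RT60 = 0.161 × 540 / 27.212 = 3.19 s.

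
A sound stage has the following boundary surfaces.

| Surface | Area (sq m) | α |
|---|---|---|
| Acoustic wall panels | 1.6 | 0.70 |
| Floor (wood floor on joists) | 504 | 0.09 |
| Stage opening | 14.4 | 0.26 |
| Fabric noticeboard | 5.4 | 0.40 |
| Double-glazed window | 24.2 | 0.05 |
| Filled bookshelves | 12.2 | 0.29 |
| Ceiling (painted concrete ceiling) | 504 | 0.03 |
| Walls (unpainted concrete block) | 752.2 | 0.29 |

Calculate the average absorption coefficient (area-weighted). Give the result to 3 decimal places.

0.160

S = Σ Sᵢ = 1.6 + 504 + 14.4 + 5.4 + 24.2 + 12.2 + 504 + 752.2 = 1818.0 sq m.
A = 1.6×0.70 + 504×0.09 + 14.4×0.26 + 5.4×0.40 + 24.2×0.05 + 12.2×0.29 + 504×0.03 + 752.2×0.29 = 290.390 sabins.
ᾱ = 290.390 / 1818.0 = 0.160.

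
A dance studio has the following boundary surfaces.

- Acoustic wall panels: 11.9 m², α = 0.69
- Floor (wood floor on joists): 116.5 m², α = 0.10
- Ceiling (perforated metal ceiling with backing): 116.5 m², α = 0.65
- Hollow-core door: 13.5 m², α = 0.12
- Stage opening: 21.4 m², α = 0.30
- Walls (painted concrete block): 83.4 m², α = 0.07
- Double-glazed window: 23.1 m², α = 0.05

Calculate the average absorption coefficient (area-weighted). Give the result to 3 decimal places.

S = Σ Sᵢ = 11.9 + 116.5 + 116.5 + 13.5 + 21.4 + 83.4 + 23.1 = 386.3 m².
A = 11.9·0.69 + 116.5·0.10 + 116.5·0.65 + 13.5·0.12 + 21.4·0.30 + 83.4·0.07 + 23.1·0.05 = 110.619 sabins.
ᾱ = 110.619 / 386.3 = 0.286.

0.286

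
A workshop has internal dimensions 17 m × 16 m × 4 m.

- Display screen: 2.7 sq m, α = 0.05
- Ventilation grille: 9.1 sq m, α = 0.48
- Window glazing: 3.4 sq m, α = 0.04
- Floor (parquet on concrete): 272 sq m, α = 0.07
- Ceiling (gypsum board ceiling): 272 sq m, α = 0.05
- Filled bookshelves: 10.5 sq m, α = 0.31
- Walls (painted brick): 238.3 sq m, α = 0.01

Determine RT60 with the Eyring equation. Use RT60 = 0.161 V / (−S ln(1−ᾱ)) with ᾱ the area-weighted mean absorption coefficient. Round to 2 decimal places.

3.97 seconds

Total surface area S = 2.7 + 9.1 + 3.4 + 272 + 272 + 10.5 + 238.3 = 808.0 sq m.
Absorption A = 2.7×0.05 + 9.1×0.48 + 3.4×0.04 + 272×0.07 + 272×0.05 + 10.5×0.31 + 238.3×0.01 = 42.917 sabins.
ᾱ = 42.917 / 808.0 = 0.0531.
−S·ln(1−ᾱ) = −808.0 × ln(1 − 0.0531) = 44.086.
V = 17 × 16 × 4 = 1088 m³.
RT60 = 0.161 × 1088 / 44.086 = 3.97 s.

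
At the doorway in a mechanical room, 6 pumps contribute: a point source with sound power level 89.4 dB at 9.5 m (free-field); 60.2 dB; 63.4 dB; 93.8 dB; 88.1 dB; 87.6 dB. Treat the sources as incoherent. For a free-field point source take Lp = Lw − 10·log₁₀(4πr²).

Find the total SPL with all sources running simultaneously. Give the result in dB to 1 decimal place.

95.6 dB

Source at 9.5 m: Lp = 89.4 − 10·log₁₀(4π·9.5²) = 89.4 − 10·log₁₀(1134.115) = 58.9 dB.
Σ 10^(Lᵢ/10) = 3.624e+09.
Combined level = 10 log₁₀(3.624e+09) = 95.6 dB.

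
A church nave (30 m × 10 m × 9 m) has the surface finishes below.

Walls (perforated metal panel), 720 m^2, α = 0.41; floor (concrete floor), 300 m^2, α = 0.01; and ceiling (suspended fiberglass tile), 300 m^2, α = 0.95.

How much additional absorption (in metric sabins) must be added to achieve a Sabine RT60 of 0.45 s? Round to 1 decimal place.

Summing Sᵢαᵢ: 295.200 + 3.000 + 285.000 → A₁ = 583.200 sabins.
Target A₂ = 0.161·2700/0.45 = 966.000 sabins (V = 2700 m³).
Shortfall: 966.000 − 583.200 = 382.8 sabins.

382.8 sabins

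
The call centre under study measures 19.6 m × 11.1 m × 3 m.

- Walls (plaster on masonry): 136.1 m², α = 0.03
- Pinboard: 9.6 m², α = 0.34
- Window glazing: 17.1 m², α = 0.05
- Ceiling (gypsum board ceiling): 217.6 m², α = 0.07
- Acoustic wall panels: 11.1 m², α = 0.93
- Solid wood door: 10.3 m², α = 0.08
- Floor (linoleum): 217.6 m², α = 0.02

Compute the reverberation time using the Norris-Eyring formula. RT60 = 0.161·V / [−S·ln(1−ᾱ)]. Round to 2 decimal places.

S = Σ Sᵢ = 619.4 m².
Absorption A = 136.1×0.03 + 9.6×0.34 + 17.1×0.05 + 217.6×0.07 + 11.1×0.93 + 10.3×0.08 + 217.6×0.02 = 38.933 sabins.
Mean coefficient ᾱ = A/S = 0.0629.
Eyring denominator: −S ln(1−ᾱ) = 40.239.
V = 19.6 × 11.1 × 3 = 652.68 m³.
T = 0.161·V/[−S·ln(1−ᾱ)] = 0.161·652.68/40.239 = 2.61 s.

2.61 seconds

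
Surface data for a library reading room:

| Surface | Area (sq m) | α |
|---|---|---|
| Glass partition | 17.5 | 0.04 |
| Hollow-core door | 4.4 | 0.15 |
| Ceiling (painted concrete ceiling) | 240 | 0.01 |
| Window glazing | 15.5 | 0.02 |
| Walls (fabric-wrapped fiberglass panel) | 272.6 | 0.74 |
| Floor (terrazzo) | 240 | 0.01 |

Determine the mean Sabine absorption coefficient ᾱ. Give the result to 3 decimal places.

0.264

S = Σ Sᵢ = 17.5 + 4.4 + 240 + 15.5 + 272.6 + 240 = 790.0 sq m.
Weighted sum Σ Sα = 208.194.
ᾱ = A/S = 0.264.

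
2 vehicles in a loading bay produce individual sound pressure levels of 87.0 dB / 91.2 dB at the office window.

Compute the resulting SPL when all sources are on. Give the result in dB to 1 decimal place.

92.6 dB

Converting to relative power and adding: 10^(87.0/10) + 10^(91.2/10) = 1.819e+09.
Combined level = 10 log₁₀(1.819e+09) = 92.6 dB.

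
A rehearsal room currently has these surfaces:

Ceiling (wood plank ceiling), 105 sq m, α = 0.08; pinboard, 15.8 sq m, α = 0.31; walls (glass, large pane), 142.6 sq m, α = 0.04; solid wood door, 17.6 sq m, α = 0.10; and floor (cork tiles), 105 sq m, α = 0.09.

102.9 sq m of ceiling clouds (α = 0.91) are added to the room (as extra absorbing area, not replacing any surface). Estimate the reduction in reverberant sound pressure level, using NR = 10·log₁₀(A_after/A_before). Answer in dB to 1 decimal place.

A_before = Σ Sᵢαᵢ = 105*0.08 + 15.8*0.31 + 142.6*0.04 + 17.6*0.10 + 105*0.09 = 30.212 sabins.
Added absorption = 102.9 × 0.91 = 93.639 sabins.
A_after = 30.212 + 93.639 = 123.851 sabins.
NR = 10·log₁₀(123.851/30.212) = 6.1 dB.

6.1 dB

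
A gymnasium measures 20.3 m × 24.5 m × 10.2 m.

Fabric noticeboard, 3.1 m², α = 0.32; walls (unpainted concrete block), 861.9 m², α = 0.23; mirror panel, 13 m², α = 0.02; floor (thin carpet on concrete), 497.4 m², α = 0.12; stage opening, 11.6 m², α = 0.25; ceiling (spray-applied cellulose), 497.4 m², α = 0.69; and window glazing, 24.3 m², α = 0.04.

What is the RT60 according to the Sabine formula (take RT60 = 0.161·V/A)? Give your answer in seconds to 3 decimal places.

1.347 s

Equivalent absorption area: A = 3.1*0.32 + 861.9*0.23 + 13*0.02 + 497.4*0.12 + 11.6*0.25 + 497.4*0.69 + 24.3*0.04 = 606.255 m².
Volume V = 20.3 × 24.5 × 10.2 = 5072.97 m³.
T = 0.161 V/A = 0.161·5072.97/606.255 = 1.347 s.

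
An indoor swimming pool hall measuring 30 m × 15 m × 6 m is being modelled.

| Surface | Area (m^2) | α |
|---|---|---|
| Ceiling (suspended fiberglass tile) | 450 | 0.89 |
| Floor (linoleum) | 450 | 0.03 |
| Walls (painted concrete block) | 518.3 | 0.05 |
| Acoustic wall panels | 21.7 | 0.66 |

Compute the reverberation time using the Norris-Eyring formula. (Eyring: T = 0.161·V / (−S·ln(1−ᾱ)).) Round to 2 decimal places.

Total surface area S = 450 + 450 + 518.3 + 21.7 = 1440.0 m^2.
Σ(Sᵢαᵢ) = 450×0.89 + 450×0.03 + 518.3×0.05 + 21.7×0.66 = 454.237.
ᾱ = 454.237 / 1440.0 = 0.3154.
Eyring denominator: −S ln(1−ᾱ) = 545.646.
V = 30 × 15 × 6 = 2700 m³.
T = 0.161·V/[−S·ln(1−ᾱ)] = 0.161·2700/545.646 = 0.80 s.

0.80 sec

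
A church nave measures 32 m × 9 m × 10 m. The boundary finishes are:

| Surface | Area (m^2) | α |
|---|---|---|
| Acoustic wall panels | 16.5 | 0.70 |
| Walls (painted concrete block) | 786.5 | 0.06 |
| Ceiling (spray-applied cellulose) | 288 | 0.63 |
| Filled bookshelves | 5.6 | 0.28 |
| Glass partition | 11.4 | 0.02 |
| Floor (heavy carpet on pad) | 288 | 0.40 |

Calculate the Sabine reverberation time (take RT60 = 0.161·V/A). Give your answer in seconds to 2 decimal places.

Summing Sᵢαᵢ: 11.550 + 47.190 + 181.440 + 1.568 + 0.228 + 115.200 → A = 357.176 sabins.
Room volume: 2880 m³.
T = 0.161 V/A = 0.161·2880/357.176 = 1.30 s.

1.30 s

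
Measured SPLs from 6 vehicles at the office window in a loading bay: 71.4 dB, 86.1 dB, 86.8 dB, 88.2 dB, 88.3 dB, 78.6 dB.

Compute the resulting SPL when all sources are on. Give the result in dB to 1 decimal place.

93.6 dB

Σ 10^(Lᵢ/10) = 2.309e+09.
L_total = 10·log₁₀(2.309e+09) = 93.6 dB.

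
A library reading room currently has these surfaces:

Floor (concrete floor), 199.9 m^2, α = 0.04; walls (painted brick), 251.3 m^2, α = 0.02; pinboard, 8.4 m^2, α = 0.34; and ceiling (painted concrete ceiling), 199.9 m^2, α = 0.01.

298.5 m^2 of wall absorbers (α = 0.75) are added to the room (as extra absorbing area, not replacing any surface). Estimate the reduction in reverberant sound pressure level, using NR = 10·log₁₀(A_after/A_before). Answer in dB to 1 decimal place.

11.3 dB

Total absorption A_before = 199.9·0.04 + 251.3·0.02 + 8.4·0.34 + 199.9·0.01
  = 7.996 + 5.026 + 2.856 + 1.999 = 17.877 m^2 sabins.
Treatment contributes 298.5·0.75 = 223.875 sabins.
New total A_after = 241.752 sabins.
Reduction = 10 log₁₀(A_after/A_before) = 10 log₁₀(13.5231) = 11.3 dB.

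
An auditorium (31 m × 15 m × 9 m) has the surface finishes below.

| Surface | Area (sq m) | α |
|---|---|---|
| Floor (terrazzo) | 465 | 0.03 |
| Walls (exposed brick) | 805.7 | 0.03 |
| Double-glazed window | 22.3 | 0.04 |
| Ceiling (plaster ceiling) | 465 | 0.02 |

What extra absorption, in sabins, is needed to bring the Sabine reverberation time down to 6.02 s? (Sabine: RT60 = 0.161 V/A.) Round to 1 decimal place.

63.6 sabins

Total absorption A₁ = 465·0.03 + 805.7·0.03 + 22.3·0.04 + 465·0.02
  = 13.950 + 24.171 + 0.892 + 9.300 = 48.313 sq m sabins.
For T = 6.02 s, need A₂ = 0.161·V/T = 0.161·4185/6.02 = 111.924 sabins.
ΔA = A₂ − A₁ = 111.924 − 48.313 = 63.6 sabins.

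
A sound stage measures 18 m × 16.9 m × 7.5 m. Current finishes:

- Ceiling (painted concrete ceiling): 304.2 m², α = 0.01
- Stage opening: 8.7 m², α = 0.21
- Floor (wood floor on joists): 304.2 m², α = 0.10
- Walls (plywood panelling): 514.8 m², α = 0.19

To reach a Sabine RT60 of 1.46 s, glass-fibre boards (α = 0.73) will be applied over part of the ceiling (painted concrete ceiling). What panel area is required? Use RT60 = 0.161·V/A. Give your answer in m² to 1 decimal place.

Equivalent absorption area: A₁ = 304.2×0.01 + 8.7×0.21 + 304.2×0.10 + 514.8×0.19 = 133.101 m².
Required A₂ = 0.161·2281.5/1.46 = 251.590 sabins.
ΔA needed = 251.590 − 133.101 = 118.489 sabins.
Each m² of panel replacing the ceiling (painted concrete ceiling) adds (0.73 − 0.01) = 0.72 sabins.
Panel area = 118.489 / 0.72 = 164.6 m².

164.6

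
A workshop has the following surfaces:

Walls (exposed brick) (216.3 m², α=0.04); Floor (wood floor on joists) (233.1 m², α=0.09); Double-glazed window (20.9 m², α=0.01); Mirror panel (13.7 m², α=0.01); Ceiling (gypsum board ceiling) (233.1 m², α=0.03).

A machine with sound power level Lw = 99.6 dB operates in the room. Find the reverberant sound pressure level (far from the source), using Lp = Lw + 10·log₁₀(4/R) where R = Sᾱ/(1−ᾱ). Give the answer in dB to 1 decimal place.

89.7 dB

A = 36.970 sabins; S = 717.1 m².
ᾱ = 0.0516, so room constant R = A/(1−ᾱ) = 38.981 m².
Lp = Lw + 10 log₁₀(4/R) = 99.6 -9.89 = 89.7 dB.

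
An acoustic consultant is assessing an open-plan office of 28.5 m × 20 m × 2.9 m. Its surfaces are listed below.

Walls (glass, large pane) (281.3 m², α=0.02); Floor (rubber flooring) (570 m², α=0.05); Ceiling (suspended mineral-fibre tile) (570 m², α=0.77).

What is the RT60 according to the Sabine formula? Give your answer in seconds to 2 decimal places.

Summing Sᵢαᵢ: 5.626 + 28.500 + 438.900 → A = 473.026 sabins.
V = 28.5·20·2.9 = 1653 m³.
T = 0.161 V/A = 0.161·1653/473.026 = 0.56 s.

0.56 seconds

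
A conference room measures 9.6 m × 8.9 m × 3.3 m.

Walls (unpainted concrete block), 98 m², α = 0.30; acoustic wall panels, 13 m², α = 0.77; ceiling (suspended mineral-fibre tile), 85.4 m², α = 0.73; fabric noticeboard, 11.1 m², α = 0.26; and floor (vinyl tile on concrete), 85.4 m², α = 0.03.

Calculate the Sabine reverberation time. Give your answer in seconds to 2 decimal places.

0.42 seconds

Equivalent absorption area: A = 98·0.30 + 13·0.77 + 85.4·0.73 + 11.1·0.26 + 85.4·0.03 = 107.200 m².
Volume V = 9.6 × 8.9 × 3.3 = 281.952 m³.
Sabine: RT60 = 0.161 × 281.952 / 107.200 = 0.42 s.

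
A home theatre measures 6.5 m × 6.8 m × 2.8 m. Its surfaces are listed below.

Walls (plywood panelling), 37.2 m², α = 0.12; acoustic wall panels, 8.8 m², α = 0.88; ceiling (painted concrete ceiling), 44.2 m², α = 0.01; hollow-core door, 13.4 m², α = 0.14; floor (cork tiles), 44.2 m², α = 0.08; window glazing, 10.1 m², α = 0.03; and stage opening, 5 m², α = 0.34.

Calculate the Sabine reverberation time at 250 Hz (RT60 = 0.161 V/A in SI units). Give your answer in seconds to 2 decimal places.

0.99 s

Summing Sᵢαᵢ: 4.464 + 7.744 + 0.442 + 1.876 + 3.536 + 0.303 + 1.700 → A = 20.065 sabins.
Volume V = 6.5 × 6.8 × 2.8 = 123.76 m³.
RT60 = 0.161 · V / A = 0.161 × 123.76 / 20.065 = 0.99 s.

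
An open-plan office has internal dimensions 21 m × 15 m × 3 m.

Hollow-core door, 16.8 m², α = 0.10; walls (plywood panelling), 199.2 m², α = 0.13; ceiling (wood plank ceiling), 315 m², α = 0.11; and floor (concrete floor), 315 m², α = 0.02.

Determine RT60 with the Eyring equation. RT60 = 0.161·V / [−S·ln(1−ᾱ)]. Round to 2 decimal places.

S = Σ Sᵢ = 846.0 m².
Absorption A = 16.8×0.10 + 199.2×0.13 + 315×0.11 + 315×0.02 = 68.526 sabins.
Mean coefficient ᾱ = A/S = 0.0810.
−S·ln(1−ᾱ) = −846.0 × ln(1 − 0.0810) = 71.461.
V = 21 × 15 × 3 = 945 m³.
RT60 = 0.161 × 945 / 71.461 = 2.13 s.

2.13 sec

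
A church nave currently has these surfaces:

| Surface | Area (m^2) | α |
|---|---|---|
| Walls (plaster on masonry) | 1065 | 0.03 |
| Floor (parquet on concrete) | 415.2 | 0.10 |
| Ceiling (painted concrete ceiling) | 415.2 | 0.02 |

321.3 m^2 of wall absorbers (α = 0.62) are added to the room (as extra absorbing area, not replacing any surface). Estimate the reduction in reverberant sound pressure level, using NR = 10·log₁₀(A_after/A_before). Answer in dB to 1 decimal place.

5.4 dB

Total absorption A_before = 1065*0.03 + 415.2*0.10 + 415.2*0.02
  = 31.950 + 41.520 + 8.304 = 81.774 m^2 sabins.
Treatment contributes 321.3·0.62 = 199.206 sabins.
New total A_after = 280.980 sabins.
Reduction = 10 log₁₀(A_after/A_before) = 10 log₁₀(3.4361) = 5.4 dB.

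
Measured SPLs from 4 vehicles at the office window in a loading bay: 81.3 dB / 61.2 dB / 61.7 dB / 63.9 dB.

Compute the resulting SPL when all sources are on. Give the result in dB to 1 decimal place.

Sum in the linear (power) domain: Σ 10^(Lᵢ/10) = 10^(81.3/10) + 10^(61.2/10) + 10^(61.7/10) + 10^(63.9/10) = 1.401e+08.
L_total = 10·log₁₀(1.401e+08) = 81.5 dB.

81.5 dB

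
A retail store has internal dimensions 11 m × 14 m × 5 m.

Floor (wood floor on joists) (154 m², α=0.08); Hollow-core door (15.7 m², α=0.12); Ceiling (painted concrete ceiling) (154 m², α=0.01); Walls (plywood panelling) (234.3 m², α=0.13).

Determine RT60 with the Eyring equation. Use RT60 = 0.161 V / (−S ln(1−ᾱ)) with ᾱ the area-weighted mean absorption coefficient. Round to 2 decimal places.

2.57 sec

Total surface area S = 154 + 15.7 + 154 + 234.3 = 558.0 m².
Absorption A = 154·0.08 + 15.7·0.12 + 154·0.01 + 234.3·0.13 = 46.203 sabins.
Mean coefficient ᾱ = A/S = 0.0828.
−S·ln(1−ᾱ) = −558.0 × ln(1 − 0.0828) = 48.228.
V = 11 × 14 × 5 = 770 m³.
RT60 = 0.161 × 770 / 48.228 = 2.57 s.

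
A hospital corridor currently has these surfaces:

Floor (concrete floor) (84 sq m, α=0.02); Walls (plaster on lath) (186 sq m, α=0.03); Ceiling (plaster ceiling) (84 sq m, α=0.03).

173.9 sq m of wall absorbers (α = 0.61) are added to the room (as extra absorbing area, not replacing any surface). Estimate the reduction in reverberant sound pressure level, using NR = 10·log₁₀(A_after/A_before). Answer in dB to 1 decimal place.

Equivalent absorption area: A_before = 84×0.02 + 186×0.03 + 84×0.03 = 9.780 sq m.
Added absorption = 173.9 × 0.61 = 106.079 sabins.
New total A_after = 115.859 sabins.
NR = 10·log₁₀(115.859/9.780) = 10.7 dB.

10.7 dB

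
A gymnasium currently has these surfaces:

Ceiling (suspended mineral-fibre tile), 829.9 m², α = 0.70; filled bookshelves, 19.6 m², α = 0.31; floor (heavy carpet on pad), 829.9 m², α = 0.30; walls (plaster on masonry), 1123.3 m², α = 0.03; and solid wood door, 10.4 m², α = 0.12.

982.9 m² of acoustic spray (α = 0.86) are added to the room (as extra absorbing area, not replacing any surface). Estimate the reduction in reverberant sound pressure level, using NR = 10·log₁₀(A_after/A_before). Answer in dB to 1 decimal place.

Equivalent absorption area: A_before = 829.9*0.70 + 19.6*0.31 + 829.9*0.30 + 1123.3*0.03 + 10.4*0.12 = 870.923 m².
Treatment contributes 982.9·0.86 = 845.294 sabins.
A_after = 870.923 + 845.294 = 1716.217 sabins.
Reduction = 10 log₁₀(A_after/A_before) = 10 log₁₀(1.9706) = 2.9 dB.

2.9 dB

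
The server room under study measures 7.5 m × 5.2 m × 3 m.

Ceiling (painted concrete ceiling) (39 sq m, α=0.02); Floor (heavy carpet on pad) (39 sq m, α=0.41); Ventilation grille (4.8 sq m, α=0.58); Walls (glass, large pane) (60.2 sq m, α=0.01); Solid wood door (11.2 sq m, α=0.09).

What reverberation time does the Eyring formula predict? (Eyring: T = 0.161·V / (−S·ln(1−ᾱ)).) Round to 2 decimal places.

0.83 seconds

S = Σ Sᵢ = 154.2 sq m.
Σ(Sᵢαᵢ) = 39×0.02 + 39×0.41 + 4.8×0.58 + 60.2×0.01 + 11.2×0.09 = 21.164.
ᾱ = 21.164 / 154.2 = 0.1373.
Eyring denominator: −S ln(1−ᾱ) = 22.774.
V = 7.5 × 5.2 × 3 = 117 m³.
RT60 = 0.161 × 117 / 22.774 = 0.83 s.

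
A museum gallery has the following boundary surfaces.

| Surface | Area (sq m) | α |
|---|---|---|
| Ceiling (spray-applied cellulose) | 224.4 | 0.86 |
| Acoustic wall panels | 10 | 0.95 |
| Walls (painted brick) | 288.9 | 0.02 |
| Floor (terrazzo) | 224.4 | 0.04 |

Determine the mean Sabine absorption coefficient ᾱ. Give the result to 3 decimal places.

S = Σ Sᵢ = 224.4 + 10 + 288.9 + 224.4 = 747.7 sq m.
Weighted sum Σ Sα = 217.238.
ᾱ = A/S = 0.291.

0.291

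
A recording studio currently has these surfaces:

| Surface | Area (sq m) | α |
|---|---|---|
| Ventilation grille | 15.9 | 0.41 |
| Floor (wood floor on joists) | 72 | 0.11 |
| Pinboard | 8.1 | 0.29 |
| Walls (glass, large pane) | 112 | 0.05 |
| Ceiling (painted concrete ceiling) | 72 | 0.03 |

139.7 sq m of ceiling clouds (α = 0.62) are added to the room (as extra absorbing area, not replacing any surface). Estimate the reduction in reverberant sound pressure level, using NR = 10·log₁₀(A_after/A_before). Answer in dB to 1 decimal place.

Summing Sᵢαᵢ: 6.519 + 7.920 + 2.349 + 5.600 + 2.160 → A_before = 24.548 sabins.
Added absorption = 139.7 × 0.62 = 86.614 sabins.
New total A_after = 111.162 sabins.
Reduction = 10 log₁₀(A_after/A_before) = 10 log₁₀(4.5284) = 6.6 dB.

6.6 dB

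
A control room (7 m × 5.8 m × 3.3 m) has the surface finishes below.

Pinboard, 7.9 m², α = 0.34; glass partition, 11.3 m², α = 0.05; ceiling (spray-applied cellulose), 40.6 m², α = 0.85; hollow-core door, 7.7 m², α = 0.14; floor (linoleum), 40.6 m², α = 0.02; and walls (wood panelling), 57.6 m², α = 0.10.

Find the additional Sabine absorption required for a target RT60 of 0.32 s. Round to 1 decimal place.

Summing Sᵢαᵢ: 2.686 + 0.565 + 34.510 + 1.078 + 0.812 + 5.760 → A₁ = 45.411 sabins.
V = 133.98 m³. Required absorption A₂ = 0.161 × 133.98 / 0.32 = 67.409 sabins.
ΔA = A₂ − A₁ = 67.409 − 45.411 = 22.0 sabins.

22.0 sabins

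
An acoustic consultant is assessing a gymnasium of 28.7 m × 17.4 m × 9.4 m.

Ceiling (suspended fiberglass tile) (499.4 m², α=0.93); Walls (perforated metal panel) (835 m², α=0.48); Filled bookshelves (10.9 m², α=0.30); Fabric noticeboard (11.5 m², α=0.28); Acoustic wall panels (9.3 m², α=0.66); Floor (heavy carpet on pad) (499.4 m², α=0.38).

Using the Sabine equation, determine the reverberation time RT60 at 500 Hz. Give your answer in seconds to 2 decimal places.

Summing Sᵢαᵢ: 464.442 + 400.800 + 3.270 + 3.220 + 6.138 + 189.772 → A = 1067.642 sabins.
Room volume: 4694.172 m³.
RT60 = 0.161 · V / A = 0.161 × 4694.172 / 1067.642 = 0.71 s.

0.71 sec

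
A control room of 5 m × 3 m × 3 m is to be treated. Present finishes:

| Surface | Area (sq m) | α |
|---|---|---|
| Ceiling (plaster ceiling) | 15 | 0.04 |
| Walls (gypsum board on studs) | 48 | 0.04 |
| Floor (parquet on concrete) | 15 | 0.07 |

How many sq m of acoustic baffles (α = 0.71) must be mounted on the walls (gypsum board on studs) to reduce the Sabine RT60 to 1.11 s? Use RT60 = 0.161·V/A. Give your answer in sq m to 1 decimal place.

4.4

Equivalent absorption area: A₁ = 15*0.04 + 48*0.04 + 15*0.07 = 3.570 sq m.
Required A₂ = 0.161·45/1.11 = 6.527 sabins.
ΔA needed = 6.527 − 3.570 = 2.957 sabins.
Each sq m of panel replacing the walls (gypsum board on studs) adds (0.71 − 0.04) = 0.67 sabins.
Panel area = 2.957 / 0.67 = 4.4 sq m.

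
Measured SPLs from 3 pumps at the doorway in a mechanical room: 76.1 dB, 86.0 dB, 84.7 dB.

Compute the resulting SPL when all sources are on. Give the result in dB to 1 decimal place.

88.7 dB

Sum in the linear (power) domain: Σ 10^(Lᵢ/10) = 10^(76.1/10) + 10^(86.0/10) + 10^(84.7/10) = 7.34e+08.
Back to dB: 10·log₁₀ Σ = 88.7 dB.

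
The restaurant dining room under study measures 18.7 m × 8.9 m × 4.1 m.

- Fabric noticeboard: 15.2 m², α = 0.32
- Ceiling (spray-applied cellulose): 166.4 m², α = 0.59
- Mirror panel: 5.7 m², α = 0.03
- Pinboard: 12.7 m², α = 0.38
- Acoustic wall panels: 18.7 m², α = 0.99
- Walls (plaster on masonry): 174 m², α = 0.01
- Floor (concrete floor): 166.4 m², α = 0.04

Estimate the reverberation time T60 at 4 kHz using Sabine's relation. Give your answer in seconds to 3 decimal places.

0.814 s

Equivalent absorption area: A = 15.2*0.32 + 166.4*0.59 + 5.7*0.03 + 12.7*0.38 + 18.7*0.99 + 174*0.01 + 166.4*0.04 = 134.946 m².
Room volume: 682.363 m³.
T = 0.161 V/A = 0.161·682.363/134.946 = 0.814 s.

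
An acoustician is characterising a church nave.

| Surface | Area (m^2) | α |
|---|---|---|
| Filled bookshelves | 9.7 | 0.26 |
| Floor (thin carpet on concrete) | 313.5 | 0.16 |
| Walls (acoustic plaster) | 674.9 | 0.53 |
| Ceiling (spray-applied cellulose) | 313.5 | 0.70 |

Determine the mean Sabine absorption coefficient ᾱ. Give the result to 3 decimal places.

S = Σ Sᵢ = 9.7 + 313.5 + 674.9 + 313.5 = 1311.6 m^2.
Σ(Sᵢαᵢ) = 9.7·0.26 + 313.5·0.16 + 674.9·0.53 + 313.5·0.70 = 629.829.
ᾱ = 629.829 / 1311.6 = 0.480.

0.480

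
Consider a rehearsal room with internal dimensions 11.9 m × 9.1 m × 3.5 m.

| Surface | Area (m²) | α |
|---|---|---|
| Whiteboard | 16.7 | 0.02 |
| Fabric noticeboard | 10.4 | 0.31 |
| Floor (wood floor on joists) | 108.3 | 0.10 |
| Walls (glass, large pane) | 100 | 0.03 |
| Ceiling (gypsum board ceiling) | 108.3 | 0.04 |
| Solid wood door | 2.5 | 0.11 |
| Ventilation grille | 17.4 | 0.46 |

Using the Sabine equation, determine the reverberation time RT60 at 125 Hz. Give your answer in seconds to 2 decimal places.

A = Σ Sᵢαᵢ = 16.7×0.02 + 10.4×0.31 + 108.3×0.10 + 100×0.03 + 108.3×0.04 + 2.5×0.11 + 17.4×0.46 = 29.999 sabins.
Room volume: 379.015 m³.
T = 0.161 V/A = 0.161·379.015/29.999 = 2.03 s.

2.03 sec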